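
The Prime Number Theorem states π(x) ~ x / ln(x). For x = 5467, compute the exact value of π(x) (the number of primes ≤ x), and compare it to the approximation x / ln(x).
π(5467) = 721;  x/ln(x) ≈ 635.22;  relative error ≈ 11.90%.

Directly count primes up to 5467: π(5467) = 721. The PNT approximation gives 5467/ln(5467) ≈ 5467/8.60649 ≈ 635.22. Relative error (π(x) − x/ln(x)) / π(x) ≈ 11.90%; the approximation is known to undercount slightly (Li(x) is a better estimate).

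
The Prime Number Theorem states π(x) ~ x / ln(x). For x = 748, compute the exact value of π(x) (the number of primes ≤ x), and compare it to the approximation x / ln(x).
π(748) = 132;  x/ln(x) ≈ 113.04;  relative error ≈ 14.37%.

Directly count primes up to 748: π(748) = 132. The PNT approximation gives 748/ln(748) ≈ 748/6.61740 ≈ 113.04. Relative error (π(x) − x/ln(x)) / π(x) ≈ 14.37%; the approximation is known to undercount slightly (Li(x) is a better estimate).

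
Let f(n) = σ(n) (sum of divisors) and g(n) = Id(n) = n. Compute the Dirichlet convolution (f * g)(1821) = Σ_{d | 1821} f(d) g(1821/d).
(σ * Id)(1821) = 8505

Divisors of 1821: [1, 3, 607, 1821]. For each d | 1821:
  d = 1: σ(1) · Id(1821/1) = 1 · 1821 = 1821
  d = 3: σ(3) · Id(1821/3) = 4 · 607 = 2428
  d = 607: σ(607) · Id(1821/607) = 608 · 3 = 1824
  d = 1821: σ(1821) · Id(1821/1821) = 2432 · 1 = 2432
Summing: (σ * Id)(1821) = 1821 + 2428 + 1824 + 2432 = 8505.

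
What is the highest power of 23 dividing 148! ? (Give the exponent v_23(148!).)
v_23(148!) = 6

Legendre's formula: v_p(n!) = Σ_{k ≥ 1} ⌊n / p^k⌋. For p = 23, n = 148, the terms are:
  ⌊148/23^1⌋ = ⌊148/23⌋ = 6
(the next term ⌊148/23^2⌋ = 0, terminating the sum). Summing: v_23(148!) = 6 = 6.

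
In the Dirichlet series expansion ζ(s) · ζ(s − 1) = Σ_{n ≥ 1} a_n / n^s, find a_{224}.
σ(224) = 504

In the product (Σ m^0/m^s)(Σ k / k^s) = Σ (Σ_{d | n} d) / n^s, the coefficient of 1/n^s is σ(n) = Σ_{d | n} d. For n = 224, divisors are [1, 2, 4, 7, 8, 14, 16, 28, 32, 56, 112, 224]; summing: σ(224) = 504.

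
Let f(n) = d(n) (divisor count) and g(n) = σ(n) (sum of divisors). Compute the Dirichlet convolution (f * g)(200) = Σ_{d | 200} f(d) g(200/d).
(d * σ)(200) = 1932

Divisors of 200: [1, 2, 4, 5, 8, 10, 20, 25, 40, 50, 100, 200]. For each d | 200:
  d = 1: d(1) · σ(200/1) = 1 · 465 = 465
  d = 2: d(2) · σ(200/2) = 2 · 217 = 434
  d = 4: d(4) · σ(200/4) = 3 · 93 = 279
  d = 5: d(5) · σ(200/5) = 2 · 90 = 180
  d = 8: d(8) · σ(200/8) = 4 · 31 = 124
  d = 10: d(10) · σ(200/10) = 4 · 42 = 168
  d = 20: d(20) · σ(200/20) = 6 · 18 = 108
  d = 25: d(25) · σ(200/25) = 3 · 15 = 45
  d = 40: d(40) · σ(200/40) = 8 · 6 = 48
  d = 50: d(50) · σ(200/50) = 6 · 7 = 42
  d = 100: d(100) · σ(200/100) = 9 · 3 = 27
  d = 200: d(200) · σ(200/200) = 12 · 1 = 12
Summing: (d * σ)(200) = 465 + 434 + 279 + 180 + 124 + 168 + 108 + 45 + 48 + 42 + 27 + 12 = 1932.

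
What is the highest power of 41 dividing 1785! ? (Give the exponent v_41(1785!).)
v_41(1785!) = 44

Legendre's formula: v_p(n!) = Σ_{k ≥ 1} ⌊n / p^k⌋. For p = 41, n = 1785, the terms are:
  ⌊1785/41^1⌋ = ⌊1785/41⌋ = 43
  ⌊1785/41^2⌋ = ⌊1785/1681⌋ = 1
(the next term ⌊1785/41^3⌋ = 0, terminating the sum). Summing: v_41(1785!) = 43 + 1 = 44.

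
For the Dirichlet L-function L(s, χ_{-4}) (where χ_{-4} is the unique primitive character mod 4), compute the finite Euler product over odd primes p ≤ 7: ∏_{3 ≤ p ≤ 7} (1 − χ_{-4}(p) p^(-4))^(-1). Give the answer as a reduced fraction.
∏ = 40516875/40968512

The odd primes p ≤ 7 are [3, 5, 7]. For each, χ(p) = 1 if p ≡ 1 mod 4, χ(p) = −1 if p ≡ 3 mod 4. Taking (1 − χ(p)/p^4)^(-1) = p^4/(p^4 − χ(p)): (1 − (-1)/3^4)^(-1) · (1 − (1)/5^4)^(-1) · (1 − (-1)/7^4)^(-1) = 40516875/40968512.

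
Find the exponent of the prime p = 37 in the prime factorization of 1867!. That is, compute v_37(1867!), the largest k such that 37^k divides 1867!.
v_37(1867!) = 51

Legendre's formula: v_p(n!) = Σ_{k ≥ 1} ⌊n / p^k⌋. For p = 37, n = 1867, the terms are:
  ⌊1867/37^1⌋ = ⌊1867/37⌋ = 50
  ⌊1867/37^2⌋ = ⌊1867/1369⌋ = 1
(the next term ⌊1867/37^3⌋ = 0, terminating the sum). Summing: v_37(1867!) = 50 + 1 = 51.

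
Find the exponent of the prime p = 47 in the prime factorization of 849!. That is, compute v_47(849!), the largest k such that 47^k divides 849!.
v_47(849!) = 18

Legendre's formula: v_p(n!) = Σ_{k ≥ 1} ⌊n / p^k⌋. For p = 47, n = 849, the terms are:
  ⌊849/47^1⌋ = ⌊849/47⌋ = 18
(the next term ⌊849/47^2⌋ = 0, terminating the sum). Summing: v_47(849!) = 18 = 18.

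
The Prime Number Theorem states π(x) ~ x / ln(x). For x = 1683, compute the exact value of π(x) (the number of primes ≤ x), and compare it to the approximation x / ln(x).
π(1683) = 263;  x/ln(x) ≈ 226.56;  relative error ≈ 13.85%.

Directly count primes up to 1683: π(1683) = 263. The PNT approximation gives 1683/ln(1683) ≈ 1683/7.42833 ≈ 226.56. Relative error (π(x) − x/ln(x)) / π(x) ≈ 13.85%; the approximation is known to undercount slightly (Li(x) is a better estimate).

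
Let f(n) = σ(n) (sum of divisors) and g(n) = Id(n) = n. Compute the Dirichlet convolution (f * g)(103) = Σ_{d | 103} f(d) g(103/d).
(σ * Id)(103) = 207

Divisors of 103: [1, 103]. For each d | 103:
  d = 1: σ(1) · Id(103/1) = 1 · 103 = 103
  d = 103: σ(103) · Id(103/103) = 104 · 1 = 104
Summing: (σ * Id)(103) = 103 + 104 = 207.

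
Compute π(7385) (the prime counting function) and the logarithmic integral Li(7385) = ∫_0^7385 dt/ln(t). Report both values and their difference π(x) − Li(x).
π(7385) = 938;  Li(7385) ≈ 957.68;  π(x) − Li(x) ≈ -19.68.

Direct count of primes ≤ 7385 gives π(7385) = 938. Numerical evaluation of the logarithmic integral gives Li(7385) ≈ 957.68. The difference π(x) − Li(x) ≈ -19.68 is typically negative for small/moderate x (Li(x) overestimates), though Littlewood's theorem shows this sign changes infinitely often.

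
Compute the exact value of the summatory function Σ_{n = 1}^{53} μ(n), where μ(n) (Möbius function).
Σ_{n ≤ 53} μ(n) = -3

Compute μ(n) for each 1 ≤ n ≤ 53: μ(1) = 1, μ(2) = -1, μ(3) = -1, μ(4) = 0, μ(5) = -1, μ(6) = 1, μ(7) = -1, μ(8) = 0, μ(9) = 0, μ(10) = 1, μ(11) = -1, μ(12) = 0, μ(13) = -1, μ(14) = 1, μ(15) = 1, μ(16) = 0, μ(17) = -1, μ(18) = 0, μ(19) = -1, μ(20) = 0, μ(21) = 1, μ(22) = 1, μ(23) = -1, μ(24) = 0, μ(25) = 0, μ(26) = 1, μ(27) = 0, μ(28) = 0, μ(29) = -1, μ(30) = -1, μ(31) = -1, μ(32) = 0, μ(33) = 1, μ(34) = 1, μ(35) = 1, μ(36) = 0, μ(37) = -1, μ(38) = 1, μ(39) = 1, μ(40) = 0, μ(41) = -1, μ(42) = -1, μ(43) = -1, μ(44) = 0, μ(45) = 0, μ(46) = 1, μ(47) = -1, μ(48) = 0, μ(49) = 0, μ(50) = 0, μ(51) = 1, μ(52) = 0, μ(53) = -1. Summing all 53 values: -3. (Mertens function M(x) = Σ_{n ≤ x} μ(n); on average M(x) should be small (PNT ⟺ M(x) = o(x)).)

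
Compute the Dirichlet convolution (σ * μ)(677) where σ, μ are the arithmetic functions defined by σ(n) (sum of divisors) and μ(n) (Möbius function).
(σ * μ)(677) = 677

Divisors of 677: [1, 677]. For each d | 677:
  d = 1: σ(1) · μ(677/1) = 1 · -1 = -1
  d = 677: σ(677) · μ(677/677) = 678 · 1 = 678
Summing: (σ * μ)(677) = -1 + 678 = 677.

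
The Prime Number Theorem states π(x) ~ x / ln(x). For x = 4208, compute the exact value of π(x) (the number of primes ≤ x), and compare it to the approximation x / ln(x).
π(4208) = 575;  x/ln(x) ≈ 504.27;  relative error ≈ 12.30%.

Directly count primes up to 4208: π(4208) = 575. The PNT approximation gives 4208/ln(4208) ≈ 4208/8.34474 ≈ 504.27. Relative error (π(x) − x/ln(x)) / π(x) ≈ 12.30%; the approximation is known to undercount slightly (Li(x) is a better estimate).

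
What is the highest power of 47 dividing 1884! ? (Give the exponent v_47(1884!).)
v_47(1884!) = 40

Legendre's formula: v_p(n!) = Σ_{k ≥ 1} ⌊n / p^k⌋. For p = 47, n = 1884, the terms are:
  ⌊1884/47^1⌋ = ⌊1884/47⌋ = 40
(the next term ⌊1884/47^2⌋ = 0, terminating the sum). Summing: v_47(1884!) = 40 = 40.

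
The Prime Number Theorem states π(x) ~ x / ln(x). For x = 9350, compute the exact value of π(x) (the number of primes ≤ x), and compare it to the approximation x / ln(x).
π(9350) = 1158;  x/ln(x) ≈ 1022.63;  relative error ≈ 11.69%.

Directly count primes up to 9350: π(9350) = 1158. The PNT approximation gives 9350/ln(9350) ≈ 9350/9.14313 ≈ 1022.63. Relative error (π(x) − x/ln(x)) / π(x) ≈ 11.69%; the approximation is known to undercount slightly (Li(x) is a better estimate).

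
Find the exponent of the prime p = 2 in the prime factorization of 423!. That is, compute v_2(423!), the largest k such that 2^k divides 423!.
v_2(423!) = 417

Legendre's formula: v_p(n!) = Σ_{k ≥ 1} ⌊n / p^k⌋. For p = 2, n = 423, the terms are:
  ⌊423/2^1⌋ = ⌊423/2⌋ = 211
  ⌊423/2^2⌋ = ⌊423/4⌋ = 105
  ⌊423/2^3⌋ = ⌊423/8⌋ = 52
  ⌊423/2^4⌋ = ⌊423/16⌋ = 26
  ⌊423/2^5⌋ = ⌊423/32⌋ = 13
  ⌊423/2^6⌋ = ⌊423/64⌋ = 6
  ⌊423/2^7⌋ = ⌊423/128⌋ = 3
  ⌊423/2^8⌋ = ⌊423/256⌋ = 1
(the next term ⌊423/2^9⌋ = 0, terminating the sum). Summing: v_2(423!) = 211 + 105 + 52 + 26 + 13 + 6 + 3 + 1 = 417.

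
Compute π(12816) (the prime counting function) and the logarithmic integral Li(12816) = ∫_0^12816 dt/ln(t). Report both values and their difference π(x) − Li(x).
π(12816) = 1527;  Li(12816) ≈ 1547.67;  π(x) − Li(x) ≈ -20.67.

Direct count of primes ≤ 12816 gives π(12816) = 1527. Numerical evaluation of the logarithmic integral gives Li(12816) ≈ 1547.67. The difference π(x) − Li(x) ≈ -20.67 is typically negative for small/moderate x (Li(x) overestimates), though Littlewood's theorem shows this sign changes infinitely often.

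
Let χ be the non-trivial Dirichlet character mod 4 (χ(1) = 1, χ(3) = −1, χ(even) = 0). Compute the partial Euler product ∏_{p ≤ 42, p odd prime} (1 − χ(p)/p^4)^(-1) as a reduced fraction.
∏ = 432087862418865343553833546534281744421/436917989841417958707951316628574044160

The odd primes p ≤ 42 are [3, 5, 7, 11, 13, 17, 19, 23, 29, 31, 37, 41]. For each, χ(p) = 1 if p ≡ 1 mod 4, χ(p) = −1 if p ≡ 3 mod 4. Taking (1 − χ(p)/p^4)^(-1) = p^4/(p^4 − χ(p)): (1 − (-1)/3^4)^(-1) · (1 − (1)/5^4)^(-1) · (1 − (-1)/7^4)^(-1) · (1 − (-1)/11^4)^(-1) · (1 − (1)/13^4)^(-1) · (1 − (1)/17^4)^(-1) · (1 − (-1)/19^4)^(-1) · (1 − (-1)/23^4)^(-1) · (1 − (1)/29^4)^(-1) · (1 − (-1)/31^4)^(-1) · (1 − (1)/37^4)^(-1) · (1 − (1)/41^4)^(-1) = 432087862418865343553833546534281744421/436917989841417958707951316628574044160.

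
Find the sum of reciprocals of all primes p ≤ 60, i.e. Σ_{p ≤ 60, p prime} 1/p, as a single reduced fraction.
Σ 1/p = 3263815694539731437539/1922760350154212639070

π(60) = 17, so the primes ≤ 60 are [2, 3, 5, 7, 11, 13, 17, 19, 23, 29, 31, 37, 41, 43, 47, 53, 59]. Summing 1/p over these primes: 3263815694539731437539/1922760350154212639070 ≈ 1.6975. Mertens estimate ln ln(60) + 0.2615 ≈ 1.6711.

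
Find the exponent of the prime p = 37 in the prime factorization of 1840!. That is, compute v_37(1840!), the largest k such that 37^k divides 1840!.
v_37(1840!) = 50

Legendre's formula: v_p(n!) = Σ_{k ≥ 1} ⌊n / p^k⌋. For p = 37, n = 1840, the terms are:
  ⌊1840/37^1⌋ = ⌊1840/37⌋ = 49
  ⌊1840/37^2⌋ = ⌊1840/1369⌋ = 1
(the next term ⌊1840/37^3⌋ = 0, terminating the sum). Summing: v_37(1840!) = 49 + 1 = 50.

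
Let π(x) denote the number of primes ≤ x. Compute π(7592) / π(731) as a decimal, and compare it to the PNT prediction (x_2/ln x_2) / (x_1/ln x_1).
π(7592)/π(731) = 965/129 ≈ 7.4806;  PNT prediction ≈ 7.6653.

π(731) = 129 and π(7592) = 965, so π(7592)/π(731) ≈ 7.4806. The PNT-predicted ratio is (7592/ln(7592)) / (731/ln(731)) ≈ 7.6653. The two agree to within a few percent, as expected.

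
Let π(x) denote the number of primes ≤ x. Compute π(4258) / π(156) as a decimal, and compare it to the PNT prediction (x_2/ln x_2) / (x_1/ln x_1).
π(4258)/π(156) = 583/36 ≈ 16.1944;  PNT prediction ≈ 16.4943.

π(156) = 36 and π(4258) = 583, so π(4258)/π(156) ≈ 16.1944. The PNT-predicted ratio is (4258/ln(4258)) / (156/ln(156)) ≈ 16.4943. The two agree to within a few percent, as expected.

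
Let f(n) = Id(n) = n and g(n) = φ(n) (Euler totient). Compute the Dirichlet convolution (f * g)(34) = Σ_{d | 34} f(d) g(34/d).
(Id * φ)(34) = 99

Divisors of 34: [1, 2, 17, 34]. For each d | 34:
  d = 1: Id(1) · φ(34/1) = 1 · 16 = 16
  d = 2: Id(2) · φ(34/2) = 2 · 16 = 32
  d = 17: Id(17) · φ(34/17) = 17 · 1 = 17
  d = 34: Id(34) · φ(34/34) = 34 · 1 = 34
Summing: (Id * φ)(34) = 16 + 32 + 17 + 34 = 99.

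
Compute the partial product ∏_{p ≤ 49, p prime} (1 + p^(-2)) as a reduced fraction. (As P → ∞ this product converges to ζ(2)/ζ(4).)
∏ = 101793085732936000000000/67237345888235944242129

The primes p ≤ 49 are [2, 3, 5, 7, 11, 13, 17, 19, 23, 29, 31, 37, 41, 43, 47]. For each, (1 + 1/p^2) = (p^2 + 1)/p^2. Multiplying these fractions over p ∈ [2, 3, 5, 7, 11, 13, 17, 19, 23, 29, 31, 37, 41, 43, 47] gives 101793085732936000000000/67237345888235944242129. (In the limit P → ∞ this tends to ζ(2)/ζ(4).)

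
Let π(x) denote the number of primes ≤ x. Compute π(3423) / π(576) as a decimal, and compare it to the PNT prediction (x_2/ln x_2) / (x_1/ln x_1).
π(3423)/π(576) = 480/105 ≈ 4.5714;  PNT prediction ≈ 4.6413.

π(576) = 105 and π(3423) = 480, so π(3423)/π(576) ≈ 4.5714. The PNT-predicted ratio is (3423/ln(3423)) / (576/ln(576)) ≈ 4.6413. The two agree to within a few percent, as expected.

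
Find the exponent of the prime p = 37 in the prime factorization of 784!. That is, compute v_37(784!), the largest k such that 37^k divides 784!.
v_37(784!) = 21

Legendre's formula: v_p(n!) = Σ_{k ≥ 1} ⌊n / p^k⌋. For p = 37, n = 784, the terms are:
  ⌊784/37^1⌋ = ⌊784/37⌋ = 21
(the next term ⌊784/37^2⌋ = 0, terminating the sum). Summing: v_37(784!) = 21 = 21.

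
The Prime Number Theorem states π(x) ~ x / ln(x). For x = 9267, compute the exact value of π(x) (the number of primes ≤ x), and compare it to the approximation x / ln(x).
π(9267) = 1147;  x/ln(x) ≈ 1014.54;  relative error ≈ 11.55%.

Directly count primes up to 9267: π(9267) = 1147. The PNT approximation gives 9267/ln(9267) ≈ 9267/9.13421 ≈ 1014.54. Relative error (π(x) − x/ln(x)) / π(x) ≈ 11.55%; the approximation is known to undercount slightly (Li(x) is a better estimate).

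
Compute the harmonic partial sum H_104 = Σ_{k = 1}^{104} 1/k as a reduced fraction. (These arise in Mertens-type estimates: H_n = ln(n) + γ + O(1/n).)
H_104 = 151628729214843927768244125436857365638449733/29012042540587955997705808574162155756055616

Direct summation: H_104 = 1 + 1/2 + ... + 1/104. The least common denominator is lcm(1, ..., 104) = 725301063514698899942645214354053893901390400; over this denominator the numerator is 725301063514698899942645214354053893901390400 + 362650531757349449971322607177026946950695200 + 241767021171566299980881738118017964633796800 + 181325265878674724985661303588513473475347600 + 145060212702939779988529042870810778780278080 + 120883510585783149990440869059008982316898400 + 103614437644956985706092173479150556271627200 + 90662632939337362492830651794256736737673800 + 80589007057188766660293912706005988211265600 + 72530106351469889994264521435405389390139040 + 65936460319518081812967746759459444900126400 + 60441755292891574995220434529504491158449200 + 55792389501130684610972708796465684146260800 + 51807218822478492853046086739575278135813600 + 48353404234313259996176347623603592926759360 + 45331316469668681246415325897128368368836900 + 42664768442041111761332071432591405523611200 + 40294503528594383330146956353002994105632800 + 38173740184984152628560274439687047047441600 + 36265053175734944997132260717702694695069520 + 34538145881652328568697391159716852090542400 + 32968230159759040906483873379729722450063200 + 31534828848465169562723704971915386691364800 + 30220877646445787497610217264752245579224600 + 29012042540587955997705808574162155756055616 + 27896194750565342305486354398232842073130400 + 26863002352396255553431304235335329403755200 + 25903609411239246426523043369787639067906800 + 25010381500506858618711903943243237720737600 + 24176702117156629998088173811801796463379680 + 23396808500474158062665974656582383674238400 + 22665658234834340623207662948564184184418450 + 21978820106506027270989248919819814966708800 + 21332384221020555880666035716295702761805600 + 20722887528991397141218434695830111254325440 + 20147251764297191665073478176501497052816400 + 19602731446343213511963384171731186321659200 + 19086870092492076314280137219843523523720800 + 18597463167043561536990902932155228048753600 + 18132526587867472498566130358851347347534760 + 17690269841821924388845005228147655948814400 + 17269072940826164284348695579858426045271200 + 16867466593365090696340586380326834741892800 + 16484115079879520453241936689864861225031600 + 16117801411437753332058782541201197642253120 + 15767414424232584781361852485957693345682400 + 15431937521589338296652025837320295614923200 + 15110438823222893748805108632376122789612300 + 14802062520708140815156024782735793753089600 + 14506021270293977998852904287081077878027808 + 14221589480680370587110690477530468507870400 + 13948097375282671152743177199116421036565200 + 13684925726692432074389532346302903658516800 + 13431501176198127776715652117667664701877600 + 13187292063903616362593549351891888980025280 + 12951804705619623213261521684893819533953400 + 12724580061661384209520091479895682349147200 + 12505190750253429309355951971621618860368800 + 12293238364655913558349918887356845659345600 + 12088351058578314999044086905900898231689840 + 11890181369093424589223692038591047441006400 + 11698404250237079031332987328291191837119200 + 11512715293884109522899130386572284030180800 + 11332829117417170311603831474282092092209225 + 11158477900226136922194541759293136829252160 + 10989410053253013635494624459909907483354400 + 10825389007682073133472316632150058117931200 + 10666192110510277940333017858147851380902800 + 10511609616155056520907901657305128897121600 + 10361443764495698570609217347915055627162720 + 10215507936826745069614721328930336533822400 + 10073625882148595832536739088250748526408200 + 9935631007050669862228016634987039642484800 + 9801365723171606755981692085865593160829600 + 9670680846862651999235269524720718585351872 + 9543435046246038157140068609921761761860400 + 9419494331359725973281106679922777842875200 + 9298731583521780768495451466077614024376800 + 9181026120439226581552471067772834100017600 + 9066263293933736249283065179425673673767380 + 8954334117465418517810434745111776467918400 + 8845134920910962194422502614073827974407200 + 8738567030297577107742713425952456553028800 + 8634536470413082142174347789929213022635600 + 8532953688408222352266414286518281104722240 + 8433733296682545348170293190163417370946400 + 8336793833502286206237301314414412573579200 + 8242057539939760226620968344932430612515800 + 8149450151850549437557811397236560605633600 + 8058900705718876666029391270600598821126560 + 7970341357304383515853244113780812020894400 + 7883707212116292390680926242978846672841200 + 7798936166824719354221991552194127891412800 + 7715968760794669148326012918660147807461600 + 7634748036996830525712054887937409409488320 + 7555219411611446874402554316188061394806150 + 7477330551697926803532424890247978287643200 + 7401031260354070407578012391367896876544800 + 7326273368835342423663082973273271655569600 + 7253010635146988999426452143540538939013904 + 7181198648660385147946982320337167266350400 + 7110794740340185293555345238765234253935200 + 7041757898200960193617914702466542659236800 + 6974048687641335576371588599558210518282600 = 3790718230371098194206103135921434140961243325, so H_104 = 3790718230371098194206103135921434140961243325/725301063514698899942645214354053893901390400; reducing by gcd(3790718230371098194206103135921434140961243325, 725301063514698899942645214354053893901390400) = 25 gives 151628729214843927768244125436857365638449733/29012042540587955997705808574162155756055616 ≈ 5.22641. (The PNT-adjacent estimate ln(104) + γ ≈ 5.22161 matches within O(1/n).)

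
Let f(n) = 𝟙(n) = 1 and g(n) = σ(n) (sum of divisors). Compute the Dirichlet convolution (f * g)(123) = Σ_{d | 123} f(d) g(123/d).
(𝟙 * σ)(123) = 215

Divisors of 123: [1, 3, 41, 123]. For each d | 123:
  d = 1: 𝟙(1) · σ(123/1) = 1 · 168 = 168
  d = 3: 𝟙(3) · σ(123/3) = 1 · 42 = 42
  d = 41: 𝟙(41) · σ(123/41) = 1 · 4 = 4
  d = 123: 𝟙(123) · σ(123/123) = 1 · 1 = 1
Summing: (𝟙 * σ)(123) = 168 + 42 + 4 + 1 = 215.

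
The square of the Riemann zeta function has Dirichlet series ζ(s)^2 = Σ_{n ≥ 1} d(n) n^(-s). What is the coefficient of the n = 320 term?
d(320) = 14

ζ(s)^2 = (Σ 1/m^s)(Σ 1/k^s). The coefficient of 1/n^s in the product is the number of ordered pairs (m, k) with mk = n, which equals d(n). For n = 320, divisors are [1, 2, 4, 5, 8, 10, 16, 20, 32, 40, 64, 80, 160, 320], so d(320) = 14.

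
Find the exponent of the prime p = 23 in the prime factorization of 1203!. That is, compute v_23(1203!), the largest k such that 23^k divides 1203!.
v_23(1203!) = 54

Legendre's formula: v_p(n!) = Σ_{k ≥ 1} ⌊n / p^k⌋. For p = 23, n = 1203, the terms are:
  ⌊1203/23^1⌋ = ⌊1203/23⌋ = 52
  ⌊1203/23^2⌋ = ⌊1203/529⌋ = 2
(the next term ⌊1203/23^3⌋ = 0, terminating the sum). Summing: v_23(1203!) = 52 + 2 = 54.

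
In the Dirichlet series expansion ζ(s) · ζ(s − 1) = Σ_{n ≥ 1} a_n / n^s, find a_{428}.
σ(428) = 756

In the product (Σ m^0/m^s)(Σ k / k^s) = Σ (Σ_{d | n} d) / n^s, the coefficient of 1/n^s is σ(n) = Σ_{d | n} d. For n = 428, divisors are [1, 2, 4, 107, 214, 428]; summing: σ(428) = 756.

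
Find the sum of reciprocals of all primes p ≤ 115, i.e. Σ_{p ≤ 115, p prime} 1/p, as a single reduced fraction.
Σ 1/p = 58472171373748331322981543916880425472323867753/31610054640417607788145206291543662493274686990

π(115) = 30, so the primes ≤ 115 are [2, 3, 5, 7, 11, 13, 17, 19, 23, 29, 31, 37, 41, 43, 47, 53, 59, 61, 67, 71, 73, 79, 83, 89, 97, 101, 103, 107, 109, 113]. Summing 1/p over these primes: 58472171373748331322981543916880425472323867753/31610054640417607788145206291543662493274686990 ≈ 1.8498. Mertens estimate ln ln(115) + 0.2615 ≈ 1.8186.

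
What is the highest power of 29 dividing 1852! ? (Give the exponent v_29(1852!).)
v_29(1852!) = 65

Legendre's formula: v_p(n!) = Σ_{k ≥ 1} ⌊n / p^k⌋. For p = 29, n = 1852, the terms are:
  ⌊1852/29^1⌋ = ⌊1852/29⌋ = 63
  ⌊1852/29^2⌋ = ⌊1852/841⌋ = 2
(the next term ⌊1852/29^3⌋ = 0, terminating the sum). Summing: v_29(1852!) = 63 + 2 = 65.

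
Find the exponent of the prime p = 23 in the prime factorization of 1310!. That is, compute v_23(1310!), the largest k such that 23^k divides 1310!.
v_23(1310!) = 58

Legendre's formula: v_p(n!) = Σ_{k ≥ 1} ⌊n / p^k⌋. For p = 23, n = 1310, the terms are:
  ⌊1310/23^1⌋ = ⌊1310/23⌋ = 56
  ⌊1310/23^2⌋ = ⌊1310/529⌋ = 2
(the next term ⌊1310/23^3⌋ = 0, terminating the sum). Summing: v_23(1310!) = 56 + 2 = 58.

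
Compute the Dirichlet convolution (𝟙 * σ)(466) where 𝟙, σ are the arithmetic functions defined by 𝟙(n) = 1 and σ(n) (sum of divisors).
(𝟙 * σ)(466) = 940

Divisors of 466: [1, 2, 233, 466]. For each d | 466:
  d = 1: 𝟙(1) · σ(466/1) = 1 · 702 = 702
  d = 2: 𝟙(2) · σ(466/2) = 1 · 234 = 234
  d = 233: 𝟙(233) · σ(466/233) = 1 · 3 = 3
  d = 466: 𝟙(466) · σ(466/466) = 1 · 1 = 1
Summing: (𝟙 * σ)(466) = 702 + 234 + 3 + 1 = 940.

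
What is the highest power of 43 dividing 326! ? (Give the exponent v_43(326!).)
v_43(326!) = 7

Legendre's formula: v_p(n!) = Σ_{k ≥ 1} ⌊n / p^k⌋. For p = 43, n = 326, the terms are:
  ⌊326/43^1⌋ = ⌊326/43⌋ = 7
(the next term ⌊326/43^2⌋ = 0, terminating the sum). Summing: v_43(326!) = 7 = 7.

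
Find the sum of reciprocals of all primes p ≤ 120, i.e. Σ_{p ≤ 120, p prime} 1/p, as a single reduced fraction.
Σ 1/p = 58472171373748331322981543916880425472323867753/31610054640417607788145206291543662493274686990

π(120) = 30, so the primes ≤ 120 are [2, 3, 5, 7, 11, 13, 17, 19, 23, 29, 31, 37, 41, 43, 47, 53, 59, 61, 67, 71, 73, 79, 83, 89, 97, 101, 103, 107, 109, 113]. Summing 1/p over these primes: 58472171373748331322981543916880425472323867753/31610054640417607788145206291543662493274686990 ≈ 1.8498. Mertens estimate ln ln(120) + 0.2615 ≈ 1.8275.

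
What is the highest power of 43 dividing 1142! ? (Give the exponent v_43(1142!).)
v_43(1142!) = 26

Legendre's formula: v_p(n!) = Σ_{k ≥ 1} ⌊n / p^k⌋. For p = 43, n = 1142, the terms are:
  ⌊1142/43^1⌋ = ⌊1142/43⌋ = 26
(the next term ⌊1142/43^2⌋ = 0, terminating the sum). Summing: v_43(1142!) = 26 = 26.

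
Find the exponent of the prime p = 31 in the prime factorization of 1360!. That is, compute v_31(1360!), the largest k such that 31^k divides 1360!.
v_31(1360!) = 44

Legendre's formula: v_p(n!) = Σ_{k ≥ 1} ⌊n / p^k⌋. For p = 31, n = 1360, the terms are:
  ⌊1360/31^1⌋ = ⌊1360/31⌋ = 43
  ⌊1360/31^2⌋ = ⌊1360/961⌋ = 1
(the next term ⌊1360/31^3⌋ = 0, terminating the sum). Summing: v_31(1360!) = 43 + 1 = 44.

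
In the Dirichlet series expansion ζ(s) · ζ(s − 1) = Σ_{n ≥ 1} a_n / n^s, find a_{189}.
σ(189) = 320

In the product (Σ m^0/m^s)(Σ k / k^s) = Σ (Σ_{d | n} d) / n^s, the coefficient of 1/n^s is σ(n) = Σ_{d | n} d. For n = 189, divisors are [1, 3, 7, 9, 21, 27, 63, 189]; summing: σ(189) = 320.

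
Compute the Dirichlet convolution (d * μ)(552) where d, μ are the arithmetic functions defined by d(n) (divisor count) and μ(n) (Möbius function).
(d * μ)(552) = 1

Divisors of 552: [1, 2, 3, 4, 6, 8, 12, 23, 24, 46, 69, 92, 138, 184, 276, 552]. For each d | 552:
  d = 1: d(1) · μ(552/1) = 1 · 0 = 0
  d = 2: d(2) · μ(552/2) = 2 · 0 = 0
  d = 3: d(3) · μ(552/3) = 2 · 0 = 0
  d = 4: d(4) · μ(552/4) = 3 · -1 = -3
  d = 6: d(6) · μ(552/6) = 4 · 0 = 0
  d = 8: d(8) · μ(552/8) = 4 · 1 = 4
  d = 12: d(12) · μ(552/12) = 6 · 1 = 6
  d = 23: d(23) · μ(552/23) = 2 · 0 = 0
  d = 24: d(24) · μ(552/24) = 8 · -1 = -8
  d = 46: d(46) · μ(552/46) = 4 · 0 = 0
  d = 69: d(69) · μ(552/69) = 4 · 0 = 0
  d = 92: d(92) · μ(552/92) = 6 · 1 = 6
  d = 138: d(138) · μ(552/138) = 8 · 0 = 0
  d = 184: d(184) · μ(552/184) = 8 · -1 = -8
  d = 276: d(276) · μ(552/276) = 12 · -1 = -12
  d = 552: d(552) · μ(552/552) = 16 · 1 = 16
Summing: (d * μ)(552) = 0 + 0 + 0 + -3 + 0 + 4 + 6 + 0 + -8 + 0 + 0 + 6 + 0 + -8 + -12 + 16 = 1.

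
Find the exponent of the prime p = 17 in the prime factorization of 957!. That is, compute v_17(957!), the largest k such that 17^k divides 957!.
v_17(957!) = 59

Legendre's formula: v_p(n!) = Σ_{k ≥ 1} ⌊n / p^k⌋. For p = 17, n = 957, the terms are:
  ⌊957/17^1⌋ = ⌊957/17⌋ = 56
  ⌊957/17^2⌋ = ⌊957/289⌋ = 3
(the next term ⌊957/17^3⌋ = 0, terminating the sum). Summing: v_17(957!) = 56 + 3 = 59.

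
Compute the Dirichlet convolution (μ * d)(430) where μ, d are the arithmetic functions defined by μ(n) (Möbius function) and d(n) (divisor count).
(μ * d)(430) = 1

Divisors of 430: [1, 2, 5, 10, 43, 86, 215, 430]. For each d | 430:
  d = 1: μ(1) · d(430/1) = 1 · 8 = 8
  d = 2: μ(2) · d(430/2) = -1 · 4 = -4
  d = 5: μ(5) · d(430/5) = -1 · 4 = -4
  d = 10: μ(10) · d(430/10) = 1 · 2 = 2
  d = 43: μ(43) · d(430/43) = -1 · 4 = -4
  d = 86: μ(86) · d(430/86) = 1 · 2 = 2
  d = 215: μ(215) · d(430/215) = 1 · 2 = 2
  d = 430: μ(430) · d(430/430) = -1 · 1 = -1
Summing: (μ * d)(430) = 8 + -4 + -4 + 2 + -4 + 2 + 2 + -1 = 1.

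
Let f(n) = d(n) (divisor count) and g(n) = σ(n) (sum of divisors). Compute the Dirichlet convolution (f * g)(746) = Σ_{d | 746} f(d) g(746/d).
(d * σ)(746) = 1880

Divisors of 746: [1, 2, 373, 746]. For each d | 746:
  d = 1: d(1) · σ(746/1) = 1 · 1122 = 1122
  d = 2: d(2) · σ(746/2) = 2 · 374 = 748
  d = 373: d(373) · σ(746/373) = 2 · 3 = 6
  d = 746: d(746) · σ(746/746) = 4 · 1 = 4
Summing: (d * σ)(746) = 1122 + 748 + 6 + 4 = 1880.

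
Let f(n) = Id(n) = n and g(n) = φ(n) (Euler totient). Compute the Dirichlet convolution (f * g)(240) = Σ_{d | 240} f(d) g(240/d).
(Id * φ)(240) = 2160

Divisors of 240: [1, 2, 3, 4, 5, 6, 8, 10, 12, 15, 16, 20, 24, 30, 40, 48, 60, 80, 120, 240]. For each d | 240:
  d = 1: Id(1) · φ(240/1) = 1 · 64 = 64
  d = 2: Id(2) · φ(240/2) = 2 · 32 = 64
  d = 3: Id(3) · φ(240/3) = 3 · 32 = 96
  d = 4: Id(4) · φ(240/4) = 4 · 16 = 64
  d = 5: Id(5) · φ(240/5) = 5 · 16 = 80
  d = 6: Id(6) · φ(240/6) = 6 · 16 = 96
  d = 8: Id(8) · φ(240/8) = 8 · 8 = 64
  d = 10: Id(10) · φ(240/10) = 10 · 8 = 80
  d = 12: Id(12) · φ(240/12) = 12 · 8 = 96
  d = 15: Id(15) · φ(240/15) = 15 · 8 = 120
  d = 16: Id(16) · φ(240/16) = 16 · 8 = 128
  d = 20: Id(20) · φ(240/20) = 20 · 4 = 80
  d = 24: Id(24) · φ(240/24) = 24 · 4 = 96
  d = 30: Id(30) · φ(240/30) = 30 · 4 = 120
  d = 40: Id(40) · φ(240/40) = 40 · 2 = 80
  d = 48: Id(48) · φ(240/48) = 48 · 4 = 192
  d = 60: Id(60) · φ(240/60) = 60 · 2 = 120
  d = 80: Id(80) · φ(240/80) = 80 · 2 = 160
  d = 120: Id(120) · φ(240/120) = 120 · 1 = 120
  d = 240: Id(240) · φ(240/240) = 240 · 1 = 240
Summing: (Id * φ)(240) = 64 + 64 + 96 + 64 + 80 + 96 + 64 + 80 + 96 + 120 + 128 + 80 + 96 + 120 + 80 + 192 + 120 + 160 + 120 + 240 = 2160.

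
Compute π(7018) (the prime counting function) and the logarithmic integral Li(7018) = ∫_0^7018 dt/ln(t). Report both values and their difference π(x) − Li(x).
π(7018) = 902;  Li(7018) ≈ 916.36;  π(x) − Li(x) ≈ -14.36.

Direct count of primes ≤ 7018 gives π(7018) = 902. Numerical evaluation of the logarithmic integral gives Li(7018) ≈ 916.36. The difference π(x) − Li(x) ≈ -14.36 is typically negative for small/moderate x (Li(x) overestimates), though Littlewood's theorem shows this sign changes infinitely often.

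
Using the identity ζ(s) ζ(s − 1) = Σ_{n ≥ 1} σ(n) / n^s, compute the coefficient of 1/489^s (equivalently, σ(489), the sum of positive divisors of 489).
σ(489) = 656

In the product (Σ m^0/m^s)(Σ k / k^s) = Σ (Σ_{d | n} d) / n^s, the coefficient of 1/n^s is σ(n) = Σ_{d | n} d. For n = 489, divisors are [1, 3, 163, 489]; summing: σ(489) = 656.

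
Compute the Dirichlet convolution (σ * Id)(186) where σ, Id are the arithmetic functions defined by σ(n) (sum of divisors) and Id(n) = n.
(σ * Id)(186) = 2205

Divisors of 186: [1, 2, 3, 6, 31, 62, 93, 186]. For each d | 186:
  d = 1: σ(1) · Id(186/1) = 1 · 186 = 186
  d = 2: σ(2) · Id(186/2) = 3 · 93 = 279
  d = 3: σ(3) · Id(186/3) = 4 · 62 = 248
  d = 6: σ(6) · Id(186/6) = 12 · 31 = 372
  d = 31: σ(31) · Id(186/31) = 32 · 6 = 192
  d = 62: σ(62) · Id(186/62) = 96 · 3 = 288
  d = 93: σ(93) · Id(186/93) = 128 · 2 = 256
  d = 186: σ(186) · Id(186/186) = 384 · 1 = 384
Summing: (σ * Id)(186) = 186 + 279 + 248 + 372 + 192 + 288 + 256 + 384 = 2205.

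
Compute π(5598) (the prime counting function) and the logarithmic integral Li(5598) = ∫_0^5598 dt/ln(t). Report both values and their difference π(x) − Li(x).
π(5598) = 738;  Li(5598) ≈ 754.02;  π(x) − Li(x) ≈ -16.02.

Direct count of primes ≤ 5598 gives π(5598) = 738. Numerical evaluation of the logarithmic integral gives Li(5598) ≈ 754.02. The difference π(x) − Li(x) ≈ -16.02 is typically negative for small/moderate x (Li(x) overestimates), though Littlewood's theorem shows this sign changes infinitely often.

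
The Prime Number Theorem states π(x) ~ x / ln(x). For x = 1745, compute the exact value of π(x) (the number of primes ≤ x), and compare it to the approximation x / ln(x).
π(1745) = 271;  x/ln(x) ≈ 233.77;  relative error ≈ 13.74%.

Directly count primes up to 1745: π(1745) = 271. The PNT approximation gives 1745/ln(1745) ≈ 1745/7.46451 ≈ 233.77. Relative error (π(x) − x/ln(x)) / π(x) ≈ 13.74%; the approximation is known to undercount slightly (Li(x) is a better estimate).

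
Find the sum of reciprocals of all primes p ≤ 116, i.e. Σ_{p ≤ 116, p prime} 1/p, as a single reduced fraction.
Σ 1/p = 58472171373748331322981543916880425472323867753/31610054640417607788145206291543662493274686990

π(116) = 30, so the primes ≤ 116 are [2, 3, 5, 7, 11, 13, 17, 19, 23, 29, 31, 37, 41, 43, 47, 53, 59, 61, 67, 71, 73, 79, 83, 89, 97, 101, 103, 107, 109, 113]. Summing 1/p over these primes: 58472171373748331322981543916880425472323867753/31610054640417607788145206291543662493274686990 ≈ 1.8498. Mertens estimate ln ln(116) + 0.2615 ≈ 1.8204.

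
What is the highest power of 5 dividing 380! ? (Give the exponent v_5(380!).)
v_5(380!) = 94

Legendre's formula: v_p(n!) = Σ_{k ≥ 1} ⌊n / p^k⌋. For p = 5, n = 380, the terms are:
  ⌊380/5^1⌋ = ⌊380/5⌋ = 76
  ⌊380/5^2⌋ = ⌊380/25⌋ = 15
  ⌊380/5^3⌋ = ⌊380/125⌋ = 3
(the next term ⌊380/5^4⌋ = 0, terminating the sum). Summing: v_5(380!) = 76 + 15 + 3 = 94.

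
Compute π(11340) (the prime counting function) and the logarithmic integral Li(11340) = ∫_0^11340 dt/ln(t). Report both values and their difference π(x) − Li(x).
π(11340) = 1370;  Li(11340) ≈ 1390.62;  π(x) − Li(x) ≈ -20.62.

Direct count of primes ≤ 11340 gives π(11340) = 1370. Numerical evaluation of the logarithmic integral gives Li(11340) ≈ 1390.62. The difference π(x) − Li(x) ≈ -20.62 is typically negative for small/moderate x (Li(x) overestimates), though Littlewood's theorem shows this sign changes infinitely often.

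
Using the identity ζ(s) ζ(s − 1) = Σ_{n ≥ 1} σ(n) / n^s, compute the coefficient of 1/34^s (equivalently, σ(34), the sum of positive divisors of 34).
σ(34) = 54

In the product (Σ m^0/m^s)(Σ k / k^s) = Σ (Σ_{d | n} d) / n^s, the coefficient of 1/n^s is σ(n) = Σ_{d | n} d. For n = 34, divisors are [1, 2, 17, 34]; summing: σ(34) = 54.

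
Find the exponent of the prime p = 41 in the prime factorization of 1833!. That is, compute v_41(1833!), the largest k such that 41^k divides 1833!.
v_41(1833!) = 45

Legendre's formula: v_p(n!) = Σ_{k ≥ 1} ⌊n / p^k⌋. For p = 41, n = 1833, the terms are:
  ⌊1833/41^1⌋ = ⌊1833/41⌋ = 44
  ⌊1833/41^2⌋ = ⌊1833/1681⌋ = 1
(the next term ⌊1833/41^3⌋ = 0, terminating the sum). Summing: v_41(1833!) = 44 + 1 = 45.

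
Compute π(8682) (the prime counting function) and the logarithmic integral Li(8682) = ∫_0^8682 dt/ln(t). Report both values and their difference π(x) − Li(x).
π(8682) = 1081;  Li(8682) ≈ 1101.95;  π(x) − Li(x) ≈ -20.95.

Direct count of primes ≤ 8682 gives π(8682) = 1081. Numerical evaluation of the logarithmic integral gives Li(8682) ≈ 1101.95. The difference π(x) − Li(x) ≈ -20.95 is typically negative for small/moderate x (Li(x) overestimates), though Littlewood's theorem shows this sign changes infinitely often.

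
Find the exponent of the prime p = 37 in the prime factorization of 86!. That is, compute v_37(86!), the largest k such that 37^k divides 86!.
v_37(86!) = 2

Legendre's formula: v_p(n!) = Σ_{k ≥ 1} ⌊n / p^k⌋. For p = 37, n = 86, the terms are:
  ⌊86/37^1⌋ = ⌊86/37⌋ = 2
(the next term ⌊86/37^2⌋ = 0, terminating the sum). Summing: v_37(86!) = 2 = 2.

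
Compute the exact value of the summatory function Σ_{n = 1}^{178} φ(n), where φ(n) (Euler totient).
Σ_{n ≤ 178} φ(n) = 9654

Compute φ(n) for each 1 ≤ n ≤ 178: φ(1) = 1, φ(2) = 1, φ(3) = 2, φ(4) = 2, φ(5) = 4, φ(6) = 2, φ(7) = 6, φ(8) = 4, φ(9) = 6, φ(10) = 4, φ(11) = 10, φ(12) = 4, φ(13) = 12, φ(14) = 6, φ(15) = 8, φ(16) = 8, φ(17) = 16, φ(18) = 6, φ(19) = 18, φ(20) = 8, φ(21) = 12, φ(22) = 10, φ(23) = 22, φ(24) = 8, φ(25) = 20, φ(26) = 12, φ(27) = 18, φ(28) = 12, φ(29) = 28, φ(30) = 8, φ(31) = 30, φ(32) = 16, φ(33) = 20, φ(34) = 16, φ(35) = 24, φ(36) = 12, φ(37) = 36, φ(38) = 18, φ(39) = 24, φ(40) = 16, φ(41) = 40, φ(42) = 12, φ(43) = 42, φ(44) = 20, φ(45) = 24, φ(46) = 22, φ(47) = 46, φ(48) = 16, φ(49) = 42, φ(50) = 20, φ(51) = 32, φ(52) = 24, φ(53) = 52, φ(54) = 18, φ(55) = 40, φ(56) = 24, φ(57) = 36, φ(58) = 28, φ(59) = 58, φ(60) = 16, φ(61) = 60, φ(62) = 30, φ(63) = 36, φ(64) = 32, φ(65) = 48, φ(66) = 20, φ(67) = 66, φ(68) = 32, φ(69) = 44, φ(70) = 24, φ(71) = 70, φ(72) = 24, φ(73) = 72, φ(74) = 36, φ(75) = 40, φ(76) = 36, φ(77) = 60, φ(78) = 24, φ(79) = 78, φ(80) = 32, φ(81) = 54, φ(82) = 40, φ(83) = 82, φ(84) = 24, φ(85) = 64, φ(86) = 42, φ(87) = 56, φ(88) = 40, φ(89) = 88, φ(90) = 24, φ(91) = 72, φ(92) = 44, φ(93) = 60, φ(94) = 46, φ(95) = 72, φ(96) = 32, φ(97) = 96, φ(98) = 42, φ(99) = 60, φ(100) = 40, φ(101) = 100, φ(102) = 32, φ(103) = 102, φ(104) = 48, φ(105) = 48, φ(106) = 52, φ(107) = 106, φ(108) = 36, φ(109) = 108, φ(110) = 40, φ(111) = 72, φ(112) = 48, φ(113) = 112, φ(114) = 36, φ(115) = 88, φ(116) = 56, φ(117) = 72, φ(118) = 58, φ(119) = 96, φ(120) = 32, φ(121) = 110, φ(122) = 60, φ(123) = 80, φ(124) = 60, φ(125) = 100, φ(126) = 36, φ(127) = 126, φ(128) = 64, φ(129) = 84, φ(130) = 48, φ(131) = 130, φ(132) = 40, φ(133) = 108, φ(134) = 66, φ(135) = 72, φ(136) = 64, φ(137) = 136, φ(138) = 44, φ(139) = 138, φ(140) = 48, φ(141) = 92, φ(142) = 70, φ(143) = 120, φ(144) = 48, φ(145) = 112, φ(146) = 72, φ(147) = 84, φ(148) = 72, φ(149) = 148, φ(150) = 40, φ(151) = 150, φ(152) = 72, φ(153) = 96, φ(154) = 60, φ(155) = 120, φ(156) = 48, φ(157) = 156, φ(158) = 78, φ(159) = 104, φ(160) = 64, φ(161) = 132, φ(162) = 54, φ(163) = 162, φ(164) = 80, φ(165) = 80, φ(166) = 82, φ(167) = 166, φ(168) = 48, φ(169) = 156, φ(170) = 64, φ(171) = 108, φ(172) = 84, φ(173) = 172, φ(174) = 56, φ(175) = 120, φ(176) = 80, φ(177) = 116, φ(178) = 88. Summing all 178 values: 9654. (Average order: Σ_{n ≤ x} φ(n) ~ (3/π²) x². For x = 178, (3/π²)·178² ≈ 9630.78.)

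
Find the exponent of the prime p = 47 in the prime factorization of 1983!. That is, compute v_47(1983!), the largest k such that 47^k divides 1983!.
v_47(1983!) = 42

Legendre's formula: v_p(n!) = Σ_{k ≥ 1} ⌊n / p^k⌋. For p = 47, n = 1983, the terms are:
  ⌊1983/47^1⌋ = ⌊1983/47⌋ = 42
(the next term ⌊1983/47^2⌋ = 0, terminating the sum). Summing: v_47(1983!) = 42 = 42.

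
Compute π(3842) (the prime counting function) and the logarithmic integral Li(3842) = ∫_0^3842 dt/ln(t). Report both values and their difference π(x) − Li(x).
π(3842) = 532;  Li(3842) ≈ 546.27;  π(x) − Li(x) ≈ -14.27.

Direct count of primes ≤ 3842 gives π(3842) = 532. Numerical evaluation of the logarithmic integral gives Li(3842) ≈ 546.27. The difference π(x) − Li(x) ≈ -14.27 is typically negative for small/moderate x (Li(x) overestimates), though Littlewood's theorem shows this sign changes infinitely often.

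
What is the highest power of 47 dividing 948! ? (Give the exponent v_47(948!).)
v_47(948!) = 20

Legendre's formula: v_p(n!) = Σ_{k ≥ 1} ⌊n / p^k⌋. For p = 47, n = 948, the terms are:
  ⌊948/47^1⌋ = ⌊948/47⌋ = 20
(the next term ⌊948/47^2⌋ = 0, terminating the sum). Summing: v_47(948!) = 20 = 20.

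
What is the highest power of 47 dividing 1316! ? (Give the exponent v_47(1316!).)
v_47(1316!) = 28

Legendre's formula: v_p(n!) = Σ_{k ≥ 1} ⌊n / p^k⌋. For p = 47, n = 1316, the terms are:
  ⌊1316/47^1⌋ = ⌊1316/47⌋ = 28
(the next term ⌊1316/47^2⌋ = 0, terminating the sum). Summing: v_47(1316!) = 28 = 28.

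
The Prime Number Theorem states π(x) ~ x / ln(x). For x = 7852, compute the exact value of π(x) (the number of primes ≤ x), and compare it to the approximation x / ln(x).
π(7852) = 991;  x/ln(x) ≈ 875.51;  relative error ≈ 11.65%.

Directly count primes up to 7852: π(7852) = 991. The PNT approximation gives 7852/ln(7852) ≈ 7852/8.96852 ≈ 875.51. Relative error (π(x) − x/ln(x)) / π(x) ≈ 11.65%; the approximation is known to undercount slightly (Li(x) is a better estimate).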